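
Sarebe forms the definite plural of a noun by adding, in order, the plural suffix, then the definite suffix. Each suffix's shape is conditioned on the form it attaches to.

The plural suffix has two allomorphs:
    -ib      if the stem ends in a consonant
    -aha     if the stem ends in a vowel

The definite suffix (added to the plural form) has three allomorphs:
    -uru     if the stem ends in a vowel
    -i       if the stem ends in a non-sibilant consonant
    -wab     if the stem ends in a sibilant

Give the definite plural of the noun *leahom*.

Since the final sound of *leahom* is /m/ (a consonant), it takes -ib, giving *leahomib*.
The final sound of the plural form *leahomib* is /b/, which is a non-sibilant consonant, so the definite suffix is -i, giving *leahomibi*.

leahomibi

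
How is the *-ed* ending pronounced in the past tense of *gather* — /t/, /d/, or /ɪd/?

The stem *gather* ends in a voiced sound other than /d/.
The -ed suffix is realized as /ɪd/ after /t, d/; as /t/ after other voiceless consonants; and as /d/ after other voiced sounds.
So -ed on *gather* is pronounced /d/.

/d/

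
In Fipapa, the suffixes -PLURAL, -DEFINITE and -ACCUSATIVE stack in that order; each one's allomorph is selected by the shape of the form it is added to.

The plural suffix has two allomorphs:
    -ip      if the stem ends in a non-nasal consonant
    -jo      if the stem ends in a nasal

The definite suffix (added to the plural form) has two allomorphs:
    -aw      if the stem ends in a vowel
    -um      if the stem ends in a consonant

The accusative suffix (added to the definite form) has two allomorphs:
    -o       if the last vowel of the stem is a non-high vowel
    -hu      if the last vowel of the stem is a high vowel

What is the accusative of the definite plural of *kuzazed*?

kuzazedipumhu

*kuzazed*: final consonant = /d/, non-nasal → -ip → *kuzazedip*.
The plural form *kuzazedip* — final sound /p/ (a consonant) → -um → *kuzazedipum*.
The last vowel of the definite form *kuzazedipum* is /u/, which is a high vowel, so the accusative suffix is -hu, giving *kuzazedipumhu*.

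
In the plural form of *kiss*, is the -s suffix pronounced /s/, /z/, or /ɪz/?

The stem *kiss* ends in a sibilant (/s, z, ʃ, ʒ, tʃ, dʒ/).
The plural suffix surfaces as /ɪz/ after sibilants, /s/ after other voiceless consonants, and /z/ after other voiced sounds.
So the plural -s on *kiss* is pronounced /ɪz/.

/ɪz/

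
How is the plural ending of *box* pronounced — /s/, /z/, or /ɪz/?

/ɪz/

The stem *box* ends in a sibilant (/s, z, ʃ, ʒ, tʃ, dʒ/).
The plural suffix surfaces as /ɪz/ after sibilants, /s/ after other voiceless consonants, and /z/ after other voiced sounds.
So the plural -s on *box* is pronounced /ɪz/.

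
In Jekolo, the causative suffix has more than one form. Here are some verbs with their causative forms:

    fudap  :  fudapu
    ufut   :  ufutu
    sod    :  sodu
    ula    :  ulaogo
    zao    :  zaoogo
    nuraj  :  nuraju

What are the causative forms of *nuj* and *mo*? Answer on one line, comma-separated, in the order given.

The alternation tracks the final sound of the stem — -u when the stem ends in a consonant (*fudap*, *ufut*, *sod*, *nuraj*); -ogo when the stem ends in a vowel (*ula*, *zao*).
The final sound of *nuj* is /j/, which is a consonant, so the suffix is -u, giving *nuju*.
*mo*: final sound = /o/, a vowel → -ogo → *moogo*.

nuju, moogo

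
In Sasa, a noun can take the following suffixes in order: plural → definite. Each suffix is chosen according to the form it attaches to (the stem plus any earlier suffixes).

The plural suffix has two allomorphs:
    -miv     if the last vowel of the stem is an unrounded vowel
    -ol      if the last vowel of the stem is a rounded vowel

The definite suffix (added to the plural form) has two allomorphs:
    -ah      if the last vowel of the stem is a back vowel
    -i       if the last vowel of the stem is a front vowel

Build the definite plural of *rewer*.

rewermivi

*rewer*: last vowel = /e/, an unrounded vowel → -miv → *rewermiv*.
Since the last vowel of the plural form *rewermiv* is /i/ (a front vowel), it takes -i, giving *rewermivi*.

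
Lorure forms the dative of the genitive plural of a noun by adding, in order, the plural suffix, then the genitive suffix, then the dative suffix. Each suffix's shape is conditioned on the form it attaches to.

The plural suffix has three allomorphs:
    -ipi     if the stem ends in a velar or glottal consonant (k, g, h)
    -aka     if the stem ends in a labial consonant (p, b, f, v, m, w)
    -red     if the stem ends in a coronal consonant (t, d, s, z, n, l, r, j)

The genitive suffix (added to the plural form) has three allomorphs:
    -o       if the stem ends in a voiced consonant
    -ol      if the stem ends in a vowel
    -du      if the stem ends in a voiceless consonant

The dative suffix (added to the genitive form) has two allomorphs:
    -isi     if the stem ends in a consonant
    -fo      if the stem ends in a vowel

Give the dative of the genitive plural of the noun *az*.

azredofo

*az*: final consonant = /z/, coronal → -red → *azred*.
Since the final sound of the plural form *azred* is /d/ (a voiced consonant), it takes -o, giving *azredo*.
The genitive form *azredo*: final sound = /o/, a vowel → -fo → *azredofo*.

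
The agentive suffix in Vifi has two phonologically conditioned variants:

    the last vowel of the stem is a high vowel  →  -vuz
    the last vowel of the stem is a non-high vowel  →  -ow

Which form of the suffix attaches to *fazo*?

-ow

The last vowel of *fazo* is /o/, which is a non-high vowel, so the suffix is -ow.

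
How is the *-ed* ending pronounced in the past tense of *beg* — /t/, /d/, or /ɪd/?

/d/

The stem *beg* ends in a voiced sound other than /d/.
The -ed suffix is realized as /ɪd/ after /t, d/; as /t/ after other voiceless consonants; and as /d/ after other voiced sounds.
So -ed on *beg* is pronounced /d/.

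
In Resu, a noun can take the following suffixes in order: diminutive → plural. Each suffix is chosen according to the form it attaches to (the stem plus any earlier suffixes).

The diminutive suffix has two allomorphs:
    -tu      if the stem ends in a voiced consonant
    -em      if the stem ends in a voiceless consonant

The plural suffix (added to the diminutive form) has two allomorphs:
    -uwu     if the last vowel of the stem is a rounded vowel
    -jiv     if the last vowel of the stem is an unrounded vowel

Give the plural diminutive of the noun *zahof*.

zahofemjiv

The final consonant of *zahof* is /f/, which is voiceless, so the diminutive suffix is -em, giving *zahofem*.
The diminutive form *zahofem*: last vowel = /e/, an unrounded vowel → -jiv → *zahofemjiv*.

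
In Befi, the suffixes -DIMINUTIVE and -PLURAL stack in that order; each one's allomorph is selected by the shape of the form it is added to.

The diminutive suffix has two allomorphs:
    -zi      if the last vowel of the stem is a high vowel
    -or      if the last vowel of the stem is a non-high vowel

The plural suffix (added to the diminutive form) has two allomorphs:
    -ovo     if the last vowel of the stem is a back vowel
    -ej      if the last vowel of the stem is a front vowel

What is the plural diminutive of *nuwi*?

nuwiziej

Since the last vowel of *nuwi* is /i/ (a high vowel), it takes -zi, giving *nuwizi*.
Since the last vowel of the diminutive form *nuwizi* is /i/ (a front vowel), it takes -ej, giving *nuwiziej*.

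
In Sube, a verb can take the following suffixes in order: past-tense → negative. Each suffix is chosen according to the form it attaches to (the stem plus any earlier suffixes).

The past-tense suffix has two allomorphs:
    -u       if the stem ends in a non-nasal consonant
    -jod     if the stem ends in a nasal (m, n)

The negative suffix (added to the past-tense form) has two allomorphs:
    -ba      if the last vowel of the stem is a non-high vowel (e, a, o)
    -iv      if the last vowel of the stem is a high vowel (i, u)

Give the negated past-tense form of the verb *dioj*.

diojuiv

*dioj* — final consonant /j/ (non-nasal) → -u → *dioju*.
The past-tense form *dioju* — last vowel /u/ (a high vowel) → -iv → *diojuiv*.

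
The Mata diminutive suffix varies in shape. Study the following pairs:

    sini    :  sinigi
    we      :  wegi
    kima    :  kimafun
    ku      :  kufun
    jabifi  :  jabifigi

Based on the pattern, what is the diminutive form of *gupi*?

The alternation tracks the last vowel of the stem — -gi when the last vowel of the stem is a front vowel (*sini*, *we*, *jabifi*); -fun when the last vowel of the stem is a back vowel (*kima*, *ku*).
*gupi*: last vowel = /i/, a front vowel → -gi → *gupigi*.

gupigi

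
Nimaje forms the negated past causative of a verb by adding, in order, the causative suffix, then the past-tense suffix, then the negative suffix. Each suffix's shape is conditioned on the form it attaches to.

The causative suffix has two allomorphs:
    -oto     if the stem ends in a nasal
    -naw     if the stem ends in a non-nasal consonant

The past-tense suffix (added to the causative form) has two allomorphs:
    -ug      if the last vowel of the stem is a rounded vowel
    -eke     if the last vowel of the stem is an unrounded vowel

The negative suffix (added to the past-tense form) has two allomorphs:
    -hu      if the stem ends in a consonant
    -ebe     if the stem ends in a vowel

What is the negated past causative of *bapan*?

*bapan* — final consonant /n/ (a nasal) → -oto → *bapanoto*.
Since the last vowel of the causative form *bapanoto* is /o/ (a rounded vowel), it takes -ug, giving *bapanotoug*.
The past-tense form *bapanotoug*: final sound = /g/, a consonant → -hu → *bapanotoughu*.

bapanotoughu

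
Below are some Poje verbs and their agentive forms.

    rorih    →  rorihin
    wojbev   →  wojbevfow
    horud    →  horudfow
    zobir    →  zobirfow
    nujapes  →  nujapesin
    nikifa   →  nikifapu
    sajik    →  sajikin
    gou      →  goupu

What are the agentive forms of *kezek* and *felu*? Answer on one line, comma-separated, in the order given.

kezekin, felupu

The alternation tracks the final sound of the stem — -in when the stem ends in a voiceless consonant (*rorih*, *nujapes*, *sajik*); -fow when the stem ends in a voiced consonant (*wojbev*, *horud*, *zobir*); -pu when the stem ends in a vowel (*nikifa*, *gou*).
The final sound of *kezek* is /k/, which is a voiceless consonant, so the suffix is -in, giving *kezekin*.
The final sound of *felu* is /u/, which is a vowel, so the suffix is -pu, giving *felupu*.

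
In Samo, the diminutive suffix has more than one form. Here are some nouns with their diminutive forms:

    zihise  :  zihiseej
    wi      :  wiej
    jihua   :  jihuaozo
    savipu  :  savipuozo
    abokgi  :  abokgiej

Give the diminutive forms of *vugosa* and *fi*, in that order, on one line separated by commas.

vugosaozo, fiej

The suffix is conditioned by the last vowel: -ej when the last vowel of the stem is a front vowel (*zihise*, *wi*, *abokgi*); -ozo when the last vowel of the stem is a back vowel (*jihua*, *savipu*).
*vugosa*: last vowel = /a/, a back vowel → -ozo → *vugosaozo*.
The last vowel of *fi* is /i/, which is a front vowel, so the suffix is -ej, giving *fiej*.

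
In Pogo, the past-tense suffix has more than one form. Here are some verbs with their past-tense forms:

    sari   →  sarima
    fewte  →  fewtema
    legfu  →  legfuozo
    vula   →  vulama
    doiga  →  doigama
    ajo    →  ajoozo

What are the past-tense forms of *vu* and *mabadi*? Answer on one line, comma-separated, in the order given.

The alternation tracks the last vowel of the stem — -ozo when the last vowel of the stem is a rounded vowel (*legfu*, *ajo*); -ma when the last vowel of the stem is an unrounded vowel (*sari*, *fewte*, *vula*, *doiga*).
*vu*: last vowel = /u/, a rounded vowel → -ozo → *vuozo*.
Since the last vowel of *mabadi* is /i/ (an unrounded vowel), it takes -ma, giving *mabadima*.

vuozo, mabadima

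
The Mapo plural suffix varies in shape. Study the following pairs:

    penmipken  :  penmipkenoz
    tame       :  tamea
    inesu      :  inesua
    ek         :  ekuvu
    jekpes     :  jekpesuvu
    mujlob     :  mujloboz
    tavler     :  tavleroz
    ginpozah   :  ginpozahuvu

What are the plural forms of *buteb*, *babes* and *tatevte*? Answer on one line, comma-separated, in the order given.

The alternation tracks the final sound of the stem — -uvu when the stem ends in a voiceless consonant (*ek*, *jekpes*, *ginpozah*); -oz when the stem ends in a voiced consonant (*penmipken*, *mujlob*, *tavler*); -a when the stem ends in a vowel (*tame*, *inesu*).
The final sound of *buteb* is /b/, which is a voiced consonant, so the suffix is -oz, giving *buteboz*.
*babes*: final sound = /s/, a voiceless consonant → -uvu → *babesuvu*.
The final sound of *tatevte* is /e/, which is a vowel, so the suffix is -a, giving *tatevtea*.

buteboz, babesuvu, tatevtea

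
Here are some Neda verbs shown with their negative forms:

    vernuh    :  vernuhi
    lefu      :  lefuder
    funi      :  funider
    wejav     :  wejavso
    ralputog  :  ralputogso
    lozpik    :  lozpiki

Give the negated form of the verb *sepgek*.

The suffix is conditioned by the final sound: -i when the stem ends in a voiceless consonant (*vernuh*, *lozpik*); -so when the stem ends in a voiced consonant (*wejav*, *ralputog*); -der when the stem ends in a vowel (*lefu*, *funi*).
The final sound of *sepgek* is /k/, which is a voiceless consonant, so the suffix is -i, giving *sepgeki*.

sepgeki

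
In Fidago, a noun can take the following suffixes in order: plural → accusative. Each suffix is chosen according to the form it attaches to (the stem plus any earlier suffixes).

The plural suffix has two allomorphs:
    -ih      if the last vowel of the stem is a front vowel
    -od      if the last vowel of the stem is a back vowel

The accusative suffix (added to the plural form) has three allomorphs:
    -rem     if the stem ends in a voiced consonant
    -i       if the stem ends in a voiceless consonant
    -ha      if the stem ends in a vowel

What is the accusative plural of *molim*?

Since the last vowel of *molim* is /i/ (a front vowel), it takes -ih, giving *molimih*.
Since the final sound of the plural form *molimih* is /h/ (a voiceless consonant), it takes -i, giving *molimihi*.

molimihi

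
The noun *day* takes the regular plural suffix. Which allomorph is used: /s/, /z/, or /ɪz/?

/z/

The stem *day* ends in a voiced non-sibilant sound.
The plural suffix surfaces as /ɪz/ after sibilants, /s/ after other voiceless consonants, and /z/ after other voiced sounds.
So the plural -s on *day* is pronounced /z/.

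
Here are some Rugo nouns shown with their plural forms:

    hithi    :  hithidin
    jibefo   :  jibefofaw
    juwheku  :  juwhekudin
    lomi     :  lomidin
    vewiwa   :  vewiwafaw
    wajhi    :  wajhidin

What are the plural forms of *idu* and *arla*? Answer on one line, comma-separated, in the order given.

The suffix is conditioned by the last vowel: -din when the last vowel of the stem is a high vowel (*hithi*, *juwheku*, *lomi*, *wajhi*); -faw when the last vowel of the stem is a non-high vowel (*jibefo*, *vewiwa*).
*idu*: last vowel = /u/, a high vowel → -din → *idudin*.
The last vowel of *arla* is /a/, which is a non-high vowel, so the suffix is -faw, giving *arlafaw*.

idudin, arlafaw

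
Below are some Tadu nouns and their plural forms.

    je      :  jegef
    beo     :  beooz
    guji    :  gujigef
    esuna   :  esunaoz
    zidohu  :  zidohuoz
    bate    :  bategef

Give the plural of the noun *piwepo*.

The pattern is front/back vowel harmony: -gef when the last vowel of the stem is a front vowel (*je*, *guji*, *bate*); -oz when the last vowel of the stem is a back vowel (*beo*, *esuna*, *zidohu*).
*piwepo*: last vowel = /o/, a back vowel → -oz → *piwepooz*.

piwepooz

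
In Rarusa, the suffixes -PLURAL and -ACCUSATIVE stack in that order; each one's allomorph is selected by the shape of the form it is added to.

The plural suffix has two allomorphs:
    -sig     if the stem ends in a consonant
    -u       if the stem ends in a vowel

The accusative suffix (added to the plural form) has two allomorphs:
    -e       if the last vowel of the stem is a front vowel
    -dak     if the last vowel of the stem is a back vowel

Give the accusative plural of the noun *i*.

iudak

*i* — final sound /i/ (a vowel) → -u → *iu*.
The plural form *iu*: last vowel = /u/, a back vowel → -dak → *iudak*.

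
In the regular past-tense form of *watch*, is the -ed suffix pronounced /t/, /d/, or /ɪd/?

The stem *watch* ends in a voiceless consonant other than /t/.
The -ed suffix is realized as /ɪd/ after /t, d/; as /t/ after other voiceless consonants; and as /d/ after other voiced sounds.
So -ed on *watch* is pronounced /t/.

/t/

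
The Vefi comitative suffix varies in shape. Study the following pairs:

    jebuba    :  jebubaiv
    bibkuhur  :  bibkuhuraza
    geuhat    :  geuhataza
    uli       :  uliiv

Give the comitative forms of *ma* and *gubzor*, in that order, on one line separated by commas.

maiv, gubzoraza

Looking at the final sound of each stem: -aza when the stem ends in a consonant (*bibkuhur*, *geuhat*); -iv when the stem ends in a vowel (*jebuba*, *uli*).
*ma* — final sound /a/ (a vowel) → -iv → *maiv*.
*gubzor* — final sound /r/ (a consonant) → -aza → *gubzoraza*.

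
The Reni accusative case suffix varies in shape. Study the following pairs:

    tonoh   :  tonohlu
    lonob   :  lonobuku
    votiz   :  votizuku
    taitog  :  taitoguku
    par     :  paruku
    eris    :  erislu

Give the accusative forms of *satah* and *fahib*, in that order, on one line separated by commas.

satahlu, fahibuku

The alternation tracks the final consonant of the stem — -lu when the stem ends in a voiceless consonant (*tonoh*, *eris*); -uku when the stem ends in a voiced consonant (*lonob*, *votiz*, *taitog*, *par*).
Since the final consonant of *satah* is /h/ (voiceless), it takes -lu, giving *satahlu*.
*fahib*: final consonant = /b/, voiced → -uku → *fahibuku*.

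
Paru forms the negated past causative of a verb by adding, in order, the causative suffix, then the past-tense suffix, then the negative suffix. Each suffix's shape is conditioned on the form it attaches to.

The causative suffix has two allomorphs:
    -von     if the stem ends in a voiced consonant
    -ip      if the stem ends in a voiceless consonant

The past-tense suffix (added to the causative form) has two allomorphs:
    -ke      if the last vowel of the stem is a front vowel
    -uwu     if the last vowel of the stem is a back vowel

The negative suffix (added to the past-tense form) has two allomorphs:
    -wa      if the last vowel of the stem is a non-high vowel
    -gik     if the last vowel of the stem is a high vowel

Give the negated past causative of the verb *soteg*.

sotegvonuwugik

*soteg*: final consonant = /g/, voiced → -von → *sotegvon*.
The causative form *sotegvon* — last vowel /o/ (a back vowel) → -uwu → *sotegvonuwu*.
The past-tense form *sotegvonuwu* — last vowel /u/ (a high vowel) → -gik → *sotegvonuwugik*.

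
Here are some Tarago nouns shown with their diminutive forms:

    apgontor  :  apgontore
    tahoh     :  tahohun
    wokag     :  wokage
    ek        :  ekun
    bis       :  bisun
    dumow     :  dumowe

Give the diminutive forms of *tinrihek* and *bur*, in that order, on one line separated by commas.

The alternation tracks the final consonant of the stem — -un when the stem ends in a voiceless consonant (*tahoh*, *ek*, *bis*); -e when the stem ends in a voiced consonant (*apgontor*, *wokag*, *dumow*).
*tinrihek* — final consonant /k/ (voiceless) → -un → *tinrihekun*.
The final consonant of *bur* is /r/, which is voiced, so the suffix is -e, giving *bure*.

tinrihekun, bure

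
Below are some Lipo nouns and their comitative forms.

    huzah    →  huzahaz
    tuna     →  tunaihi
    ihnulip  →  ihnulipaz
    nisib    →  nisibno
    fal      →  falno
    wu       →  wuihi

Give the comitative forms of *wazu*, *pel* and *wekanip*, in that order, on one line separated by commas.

The suffix is conditioned by the final sound: -az when the stem ends in a voiceless consonant (*huzah*, *ihnulip*); -no when the stem ends in a voiced consonant (*nisib*, *fal*); -ihi when the stem ends in a vowel (*tuna*, *wu*).
*wazu* — final sound /u/ (a vowel) → -ihi → *wazuihi*.
*pel*: final sound = /l/, a voiced consonant → -no → *pelno*.
*wekanip*: final sound = /p/, a voiceless consonant → -az → *wekanipaz*.

wazuihi, pelno, wekanipaz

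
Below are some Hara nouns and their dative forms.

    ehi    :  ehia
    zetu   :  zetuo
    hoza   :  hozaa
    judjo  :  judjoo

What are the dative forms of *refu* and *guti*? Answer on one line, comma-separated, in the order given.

The alternation tracks the last vowel of the stem — -o when the last vowel of the stem is a rounded vowel (*zetu*, *judjo*); -a when the last vowel of the stem is an unrounded vowel (*ehi*, *hoza*).
*refu*: last vowel = /u/, a rounded vowel → -o → *refuo*.
*guti* — last vowel /i/ (an unrounded vowel) → -a → *gutia*.

refuo, gutia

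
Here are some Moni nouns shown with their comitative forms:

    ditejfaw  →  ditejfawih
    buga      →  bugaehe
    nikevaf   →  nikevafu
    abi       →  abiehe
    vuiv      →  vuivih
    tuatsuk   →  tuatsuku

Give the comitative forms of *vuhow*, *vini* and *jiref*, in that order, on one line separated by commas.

The pattern is voicing of the final sound: -u when the stem ends in a voiceless consonant (*nikevaf*, *tuatsuk*); -ih when the stem ends in a voiced consonant (*ditejfaw*, *vuiv*); -ehe when the stem ends in a vowel (*buga*, *abi*).
The final sound of *vuhow* is /w/, which is a voiced consonant, so the suffix is -ih, giving *vuhowih*.
*vini*: final sound = /i/, a vowel → -ehe → *viniehe*.
*jiref* — final sound /f/ (a voiceless consonant) → -u → *jirefu*.

vuhowih, viniehe, jirefu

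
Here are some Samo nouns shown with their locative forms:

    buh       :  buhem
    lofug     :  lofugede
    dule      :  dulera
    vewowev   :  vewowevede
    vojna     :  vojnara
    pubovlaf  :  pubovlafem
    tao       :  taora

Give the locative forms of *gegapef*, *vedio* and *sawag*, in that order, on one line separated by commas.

gegapefem, vediora, sawagede

The suffix is conditioned by the final sound: -em when the stem ends in a voiceless consonant (*buh*, *pubovlaf*); -ede when the stem ends in a voiced consonant (*lofug*, *vewowev*); -ra when the stem ends in a vowel (*dule*, *vojna*, *tao*).
Since the final sound of *gegapef* is /f/ (a voiceless consonant), it takes -em, giving *gegapefem*.
Since the final sound of *vedio* is /o/ (a vowel), it takes -ra, giving *vediora*.
Since the final sound of *sawag* is /g/ (a voiced consonant), it takes -ede, giving *sawagede*.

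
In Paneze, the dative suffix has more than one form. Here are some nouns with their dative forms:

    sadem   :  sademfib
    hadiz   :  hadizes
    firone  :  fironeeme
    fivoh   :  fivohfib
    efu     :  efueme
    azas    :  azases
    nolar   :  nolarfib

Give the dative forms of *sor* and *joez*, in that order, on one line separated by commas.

sorfib, joezes

The suffix is conditioned by the final sound: -es when the stem ends in a sibilant (*hadiz*, *azas*); -fib when the stem ends in a non-sibilant consonant (*sadem*, *fivoh*, *nolar*); -eme when the stem ends in a vowel (*firone*, *efu*).
The final sound of *sor* is /r/, which is a non-sibilant consonant, so the suffix is -fib, giving *sorfib*.
*joez*: final sound = /z/, a sibilant → -es → *joezes*.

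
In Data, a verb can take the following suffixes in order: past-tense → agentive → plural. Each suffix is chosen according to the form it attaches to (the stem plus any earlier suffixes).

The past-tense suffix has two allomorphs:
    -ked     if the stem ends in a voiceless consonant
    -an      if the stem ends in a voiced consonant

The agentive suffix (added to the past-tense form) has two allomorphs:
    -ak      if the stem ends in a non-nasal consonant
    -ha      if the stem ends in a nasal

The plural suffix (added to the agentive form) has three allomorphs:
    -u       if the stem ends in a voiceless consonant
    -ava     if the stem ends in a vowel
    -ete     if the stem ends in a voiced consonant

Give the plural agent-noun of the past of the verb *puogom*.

Since the final consonant of *puogom* is /m/ (voiced), it takes -an, giving *puogoman*.
The past-tense form *puogoman*: final consonant = /n/, a nasal → -ha → *puogomanha*.
The agentive form *puogomanha*: final sound = /a/, a vowel → -ava → *puogomanhaava*.

puogomanhaava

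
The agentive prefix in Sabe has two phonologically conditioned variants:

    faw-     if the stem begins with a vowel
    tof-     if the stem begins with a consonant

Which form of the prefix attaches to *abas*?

The first sound of *abas* is /a/, which is a vowel, so the prefix is faw-.

faw-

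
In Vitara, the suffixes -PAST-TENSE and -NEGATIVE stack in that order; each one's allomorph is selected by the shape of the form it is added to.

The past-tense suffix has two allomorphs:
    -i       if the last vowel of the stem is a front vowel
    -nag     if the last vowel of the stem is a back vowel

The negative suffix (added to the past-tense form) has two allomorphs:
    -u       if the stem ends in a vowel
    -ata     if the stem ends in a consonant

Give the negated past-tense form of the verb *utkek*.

*utkek*: last vowel = /e/, a front vowel → -i → *utkeki*.
The past-tense form *utkeki* — final sound /i/ (a vowel) → -u → *utkekiu*.

utkekiu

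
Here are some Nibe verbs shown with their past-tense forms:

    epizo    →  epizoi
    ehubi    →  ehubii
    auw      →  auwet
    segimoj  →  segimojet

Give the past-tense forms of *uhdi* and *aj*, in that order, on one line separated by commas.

uhdii, ajet

The suffix is conditioned by the final sound: -et when the stem ends in a consonant (*auw*, *segimoj*); -i when the stem ends in a vowel (*epizo*, *ehubi*).
Since the final sound of *uhdi* is /i/ (a vowel), it takes -i, giving *uhdii*.
Since the final sound of *aj* is /j/ (a consonant), it takes -et, giving *ajet*.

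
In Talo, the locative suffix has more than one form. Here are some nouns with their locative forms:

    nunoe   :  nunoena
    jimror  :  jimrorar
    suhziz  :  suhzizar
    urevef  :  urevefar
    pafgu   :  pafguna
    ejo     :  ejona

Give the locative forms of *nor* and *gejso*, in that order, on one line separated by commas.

The pattern is consonant vs. vowel: -ar when the stem ends in a consonant (*jimror*, *suhziz*, *urevef*); -na when the stem ends in a vowel (*nunoe*, *pafgu*, *ejo*).
Since the final sound of *nor* is /r/ (a consonant), it takes -ar, giving *norar*.
The final sound of *gejso* is /o/, which is a vowel, so the suffix is -na, giving *gejsona*.

norar, gejsona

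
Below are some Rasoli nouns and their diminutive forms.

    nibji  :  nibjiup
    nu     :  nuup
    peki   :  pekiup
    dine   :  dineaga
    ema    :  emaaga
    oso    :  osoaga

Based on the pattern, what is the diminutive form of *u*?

The alternation tracks the last vowel of the stem — -up when the last vowel of the stem is a high vowel (*nibji*, *nu*, *peki*); -aga when the last vowel of the stem is a non-high vowel (*dine*, *ema*, *oso*).
*u* — last vowel /u/ (a high vowel) → -up → *uup*.

uup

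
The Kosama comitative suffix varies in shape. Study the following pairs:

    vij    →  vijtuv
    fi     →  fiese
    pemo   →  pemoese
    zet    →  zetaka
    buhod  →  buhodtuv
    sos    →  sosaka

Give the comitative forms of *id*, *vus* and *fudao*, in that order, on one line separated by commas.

The alternation tracks the final sound of the stem — -aka when the stem ends in a voiceless consonant (*zet*, *sos*); -tuv when the stem ends in a voiced consonant (*vij*, *buhod*); -ese when the stem ends in a vowel (*fi*, *pemo*).
*id*: final sound = /d/, a voiced consonant → -tuv → *idtuv*.
The final sound of *vus* is /s/, which is a voiceless consonant, so the suffix is -aka, giving *vusaka*.
*fudao* — final sound /o/ (a vowel) → -ese → *fudaoese*.

idtuv, vusaka, fudaoese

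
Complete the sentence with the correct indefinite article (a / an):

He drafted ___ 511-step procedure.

a

The indefinite article is chosen by the initial *sound* of the following word, not its spelling.
The number *511* is spoken "five hundred …", beginning with /faɪv/ — a consonant sound.
So the article is *a*: He drafted a 511-step procedure.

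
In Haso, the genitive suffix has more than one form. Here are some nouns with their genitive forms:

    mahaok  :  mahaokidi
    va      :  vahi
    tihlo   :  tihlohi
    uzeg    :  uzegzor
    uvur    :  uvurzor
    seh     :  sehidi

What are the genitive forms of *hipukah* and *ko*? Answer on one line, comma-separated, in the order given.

The alternation tracks the final sound of the stem — -idi when the stem ends in a voiceless consonant (*mahaok*, *seh*); -zor when the stem ends in a voiced consonant (*uzeg*, *uvur*); -hi when the stem ends in a vowel (*va*, *tihlo*).
*hipukah*: final sound = /h/, a voiceless consonant → -idi → *hipukahidi*.
*ko*: final sound = /o/, a vowel → -hi → *kohi*.

hipukahidi, kohi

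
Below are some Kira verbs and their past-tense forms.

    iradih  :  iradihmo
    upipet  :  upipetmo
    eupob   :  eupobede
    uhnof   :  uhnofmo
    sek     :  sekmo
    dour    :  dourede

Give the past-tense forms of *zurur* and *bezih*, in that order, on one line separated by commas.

zururede, bezihmo

The pattern is voicing of the final consonant: -mo when the stem ends in a voiceless consonant (*iradih*, *upipet*, *uhnof*, *sek*); -ede when the stem ends in a voiced consonant (*eupob*, *dour*).
Since the final consonant of *zurur* is /r/ (voiced), it takes -ede, giving *zururede*.
The final consonant of *bezih* is /h/, which is voiceless, so the suffix is -mo, giving *bezihmo*.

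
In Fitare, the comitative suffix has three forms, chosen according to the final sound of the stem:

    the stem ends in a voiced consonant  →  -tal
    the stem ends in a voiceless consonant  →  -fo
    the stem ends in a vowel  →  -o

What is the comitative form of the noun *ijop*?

*ijop*: final sound = /p/, a voiceless consonant → -fo → *ijopfo*.

ijopfo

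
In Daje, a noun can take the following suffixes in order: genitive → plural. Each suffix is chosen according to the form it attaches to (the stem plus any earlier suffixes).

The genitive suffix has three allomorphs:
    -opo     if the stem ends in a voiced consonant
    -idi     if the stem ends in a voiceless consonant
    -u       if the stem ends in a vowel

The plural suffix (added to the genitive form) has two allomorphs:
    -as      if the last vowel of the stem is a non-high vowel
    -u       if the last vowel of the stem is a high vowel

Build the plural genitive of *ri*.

riuu

*ri*: final sound = /i/, a vowel → -u → *riu*.
The last vowel of the genitive form *riu* is /u/, which is a high vowel, so the plural suffix is -u, giving *riuu*.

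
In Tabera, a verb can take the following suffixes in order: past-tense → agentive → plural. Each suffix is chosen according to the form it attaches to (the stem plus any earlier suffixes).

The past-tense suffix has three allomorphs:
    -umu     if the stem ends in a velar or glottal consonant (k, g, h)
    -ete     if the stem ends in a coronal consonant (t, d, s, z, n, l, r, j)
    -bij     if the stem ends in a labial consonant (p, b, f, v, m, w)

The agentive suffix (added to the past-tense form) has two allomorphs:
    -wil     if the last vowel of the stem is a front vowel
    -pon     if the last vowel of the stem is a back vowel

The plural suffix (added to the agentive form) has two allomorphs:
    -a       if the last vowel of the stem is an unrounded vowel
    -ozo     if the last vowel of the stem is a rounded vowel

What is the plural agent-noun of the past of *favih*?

favihumuponozo

*favih*: final consonant = /h/, velar/glottal → -umu → *favihumu*.
The past-tense form *favihumu* — last vowel /u/ (a back vowel) → -pon → *favihumupon*.
The agentive form *favihumupon*: last vowel = /o/, a rounded vowel → -ozo → *favihumuponozo*.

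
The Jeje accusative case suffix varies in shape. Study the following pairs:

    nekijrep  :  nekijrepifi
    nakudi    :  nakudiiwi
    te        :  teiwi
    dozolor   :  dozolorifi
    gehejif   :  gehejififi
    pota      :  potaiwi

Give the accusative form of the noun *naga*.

The alternation tracks the final sound of the stem — -ifi when the stem ends in a consonant (*nekijrep*, *dozolor*, *gehejif*); -iwi when the stem ends in a vowel (*nakudi*, *te*, *pota*).
Since the final sound of *naga* is /a/ (a vowel), it takes -iwi, giving *nagaiwi*.

nagaiwi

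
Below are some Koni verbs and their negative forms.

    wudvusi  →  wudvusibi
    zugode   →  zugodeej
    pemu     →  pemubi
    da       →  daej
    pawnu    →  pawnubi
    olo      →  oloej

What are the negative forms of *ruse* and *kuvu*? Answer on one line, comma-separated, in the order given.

Looking at the last vowel of each stem: -bi when the last vowel of the stem is a high vowel (*wudvusi*, *pemu*, *pawnu*); -ej when the last vowel of the stem is a non-high vowel (*zugode*, *da*, *olo*).
*ruse*: last vowel = /e/, a non-high vowel → -ej → *ruseej*.
*kuvu*: last vowel = /u/, a high vowel → -bi → *kuvubi*.

ruseej, kuvubi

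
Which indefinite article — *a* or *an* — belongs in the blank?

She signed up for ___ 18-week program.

an

The indefinite article is chosen by the initial *sound* of the following word, not its spelling.
The number *18* is spoken "eighteen", beginning with /ˌeɪˈtiːn/ — a vowel sound.
So the article is *an*: She signed up for an 18-week program.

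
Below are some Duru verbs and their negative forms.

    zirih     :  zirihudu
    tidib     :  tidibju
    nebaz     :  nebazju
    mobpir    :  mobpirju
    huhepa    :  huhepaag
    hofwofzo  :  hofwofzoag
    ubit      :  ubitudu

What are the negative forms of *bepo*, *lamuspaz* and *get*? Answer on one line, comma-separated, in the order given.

bepoag, lamuspazju, getudu

The suffix is conditioned by the final sound: -udu when the stem ends in a voiceless consonant (*zirih*, *ubit*); -ju when the stem ends in a voiced consonant (*tidib*, *nebaz*, *mobpir*); -ag when the stem ends in a vowel (*huhepa*, *hofwofzo*).
*bepo*: final sound = /o/, a vowel → -ag → *bepoag*.
The final sound of *lamuspaz* is /z/, which is a voiced consonant, so the suffix is -ju, giving *lamuspazju*.
*get* — final sound /t/ (a voiceless consonant) → -udu → *getudu*.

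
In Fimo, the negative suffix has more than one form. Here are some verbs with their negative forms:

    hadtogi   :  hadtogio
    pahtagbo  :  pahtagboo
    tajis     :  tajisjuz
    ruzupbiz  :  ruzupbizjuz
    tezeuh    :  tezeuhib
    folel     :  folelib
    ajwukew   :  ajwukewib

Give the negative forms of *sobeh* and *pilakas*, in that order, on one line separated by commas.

The suffix is conditioned by the final sound: -juz when the stem ends in a sibilant (*tajis*, *ruzupbiz*); -ib when the stem ends in a non-sibilant consonant (*tezeuh*, *folel*, *ajwukew*); -o when the stem ends in a vowel (*hadtogi*, *pahtagbo*).
*sobeh*: final sound = /h/, a non-sibilant consonant → -ib → *sobehib*.
*pilakas*: final sound = /s/, a sibilant → -juz → *pilakasjuz*.

sobehib, pilakasjuz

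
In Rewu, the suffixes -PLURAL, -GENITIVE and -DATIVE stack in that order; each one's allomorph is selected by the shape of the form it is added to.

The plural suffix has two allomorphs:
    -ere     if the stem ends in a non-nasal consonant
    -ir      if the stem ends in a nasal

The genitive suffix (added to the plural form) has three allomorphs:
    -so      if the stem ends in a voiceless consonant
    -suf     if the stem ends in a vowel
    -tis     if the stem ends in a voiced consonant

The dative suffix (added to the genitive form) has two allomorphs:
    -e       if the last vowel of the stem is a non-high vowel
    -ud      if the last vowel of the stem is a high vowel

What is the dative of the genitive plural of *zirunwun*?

zirunwunirtisud

Since the final consonant of *zirunwun* is /n/ (a nasal), it takes -ir, giving *zirunwunir*.
Since the final sound of the plural form *zirunwunir* is /r/ (a voiced consonant), it takes -tis, giving *zirunwunirtis*.
The last vowel of the genitive form *zirunwunirtis* is /i/, which is a high vowel, so the dative suffix is -ud, giving *zirunwunirtisud*.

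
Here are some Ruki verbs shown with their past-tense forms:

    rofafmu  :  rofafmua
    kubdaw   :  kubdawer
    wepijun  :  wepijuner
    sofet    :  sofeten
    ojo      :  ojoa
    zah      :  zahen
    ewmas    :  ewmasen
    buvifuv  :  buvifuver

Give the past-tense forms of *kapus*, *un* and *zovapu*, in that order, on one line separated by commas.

kapusen, uner, zovapua

The pattern is voicing of the final sound: -en when the stem ends in a voiceless consonant (*sofet*, *zah*, *ewmas*); -er when the stem ends in a voiced consonant (*kubdaw*, *wepijun*, *buvifuv*); -a when the stem ends in a vowel (*rofafmu*, *ojo*).
Since the final sound of *kapus* is /s/ (a voiceless consonant), it takes -en, giving *kapusen*.
Since the final sound of *un* is /n/ (a voiced consonant), it takes -er, giving *uner*.
*zovapu* — final sound /u/ (a vowel) → -a → *zovapua*.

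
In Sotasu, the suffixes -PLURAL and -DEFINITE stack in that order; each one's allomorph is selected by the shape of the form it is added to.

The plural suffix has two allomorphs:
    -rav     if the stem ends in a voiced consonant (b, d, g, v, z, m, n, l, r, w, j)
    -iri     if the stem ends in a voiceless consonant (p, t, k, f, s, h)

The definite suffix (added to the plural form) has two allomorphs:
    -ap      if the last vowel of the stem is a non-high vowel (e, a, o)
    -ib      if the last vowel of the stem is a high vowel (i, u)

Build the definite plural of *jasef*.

jasefiriib

Since the final consonant of *jasef* is /f/ (voiceless), it takes -iri, giving *jasefiri*.
Since the last vowel of the plural form *jasefiri* is /i/ (a high vowel), it takes -ib, giving *jasefiriib*.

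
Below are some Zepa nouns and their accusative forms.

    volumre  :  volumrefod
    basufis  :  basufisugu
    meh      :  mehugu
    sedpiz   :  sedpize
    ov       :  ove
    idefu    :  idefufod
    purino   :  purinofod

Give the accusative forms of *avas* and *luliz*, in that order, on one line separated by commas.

avasugu, lulize

Looking at the final sound of each stem: -ugu when the stem ends in a voiceless consonant (*basufis*, *meh*); -e when the stem ends in a voiced consonant (*sedpiz*, *ov*); -fod when the stem ends in a vowel (*volumre*, *idefu*, *purino*).
*avas*: final sound = /s/, a voiceless consonant → -ugu → *avasugu*.
The final sound of *luliz* is /z/, which is a voiced consonant, so the suffix is -e, giving *lulize*.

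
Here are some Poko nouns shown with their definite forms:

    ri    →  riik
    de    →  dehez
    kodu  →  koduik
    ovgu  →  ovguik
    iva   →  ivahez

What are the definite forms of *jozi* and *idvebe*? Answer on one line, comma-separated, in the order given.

The alternation tracks the last vowel of the stem — -ik when the last vowel of the stem is a high vowel (*ri*, *kodu*, *ovgu*); -hez when the last vowel of the stem is a non-high vowel (*de*, *iva*).
Since the last vowel of *jozi* is /i/ (a high vowel), it takes -ik, giving *joziik*.
*idvebe* — last vowel /e/ (a non-high vowel) → -hez → *idvebehez*.

joziik, idvebehez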